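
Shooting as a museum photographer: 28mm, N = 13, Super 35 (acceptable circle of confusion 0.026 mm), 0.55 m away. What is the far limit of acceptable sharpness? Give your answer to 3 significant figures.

0.710 m

Hyperfocal distance H = f²/(N·c) + f = 28²/(13 × 0.026) + 28 = 784/0.338 + 28 ≈ 2347.5 mm ≈ 2.348 m.
Far limit Df = s·(H − f)/(H − s) = 550 × (2347.5 − 28) / (2347.5 − 550) = 550 × 2319.5 / 1797.5 ≈ 709.72 mm ≈ 0.710 m.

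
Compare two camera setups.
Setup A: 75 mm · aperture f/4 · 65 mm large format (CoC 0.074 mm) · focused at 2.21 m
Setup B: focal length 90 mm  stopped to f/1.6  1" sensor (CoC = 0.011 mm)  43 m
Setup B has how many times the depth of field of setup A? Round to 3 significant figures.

Setup A: H = 75²/(4×0.074) + 75 ≈ 19078.4 mm; DoF = Df − Dn = 2489.72 − 1986.79 ≈ 502.93 mm.
Setup B: H = 90²/(1.6×0.011) + 90 ≈ 460317.3 mm; DoF = Df − Dn = 47421.4 − 39332.8 ≈ 8088.6 mm.
Ratio = 8088.6 / 502.93 ≈ 16.1.

16.1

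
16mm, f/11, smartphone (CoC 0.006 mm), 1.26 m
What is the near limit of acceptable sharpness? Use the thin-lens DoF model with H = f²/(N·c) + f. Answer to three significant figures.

0.954 m

Hyperfocal distance H = f²/(N·c) + f = 16²/(11 × 0.006) + 16 = 256/0.066 + 16 ≈ 3894.8 mm ≈ 3.895 m.
Near limit Dn = s·(H − f)/(H + s − 2f) = 1260 × (3894.8 − 16) / (3894.8 + 1260 − 2 × 16) = 1260 × 3878.8 / 5122.8 ≈ 954.03 mm ≈ 0.954 m.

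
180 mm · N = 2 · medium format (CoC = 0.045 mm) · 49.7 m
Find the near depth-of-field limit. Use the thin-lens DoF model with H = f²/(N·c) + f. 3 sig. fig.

Hyperfocal distance H = f²/(N·c) + f = 180²/(2 × 0.045) + 180 = 32400/0.09 + 180 ≈ 360180.0 mm ≈ 360.2 m.
Near limit Dn = s·(H − f)/(H + s − 2f) = 49700 × (360180.0 − 180) / (360180.0 + 49700 − 2 × 180) = 49700 × 360000.0 / 409520.0 ≈ 43690 mm ≈ 43.7 m.

43.7 m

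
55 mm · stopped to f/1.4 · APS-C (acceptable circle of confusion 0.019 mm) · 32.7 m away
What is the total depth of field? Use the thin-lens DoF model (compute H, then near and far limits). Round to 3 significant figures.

Hyperfocal distance H = f²/(N·c) + f = 55²/(1.4 × 0.019) + 55 = 3025/0.0266 + 55 ≈ 113776.8 mm ≈ 113.8 m.
Near limit Dn = s·(H − f)/(H + s − 2f) = 32700 × (113776.8 − 55) / (113776.8 + 32700 − 2 × 55) = 32700 × 113721.8 / 146366.8 ≈ 25407 mm.
Far limit Df = s·(H − f)/(H − s) = 32700 × (113776.8 − 55) / (113776.8 − 32700) = 32700 × 113721.8 / 81076.8 ≈ 45866 mm.
Depth of field = Df − Dn = 45866 − 25407 ≈ 20459 mm ≈ 20.5 m.

20.5 m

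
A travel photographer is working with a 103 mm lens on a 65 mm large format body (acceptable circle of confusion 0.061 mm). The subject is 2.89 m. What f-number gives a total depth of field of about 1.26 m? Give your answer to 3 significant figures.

Write h = H − f = f²/(N·c). The thin-lens limits are Dn = s·h/(h + (s−f)) and Df = s·h/(h − (s−f)), so DoF = Df − Dn = 2·s·(s−f)·h / (h² − (s−f)²).
That is a quadratic in h: DoF·h² − 2·s·(s−f)·h − DoF·(s−f)² = 0 ⇒ h = (s−f)·(s + √(s² + DoF²)) / DoF = 2787 × (2890 + √(2890² + 1260²)) / 1260 = 2787 × (2890 + 3152.73) / 1260 ≈ 13366 mm.
Then N = f²/(c·h) = 103² / (0.061 × 13366) = 10609 / 815.32 ≈ 13.

f/13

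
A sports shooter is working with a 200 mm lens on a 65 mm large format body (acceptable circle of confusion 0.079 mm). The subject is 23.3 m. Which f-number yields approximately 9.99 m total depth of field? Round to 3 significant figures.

f/4.50

Write h = H − f = f²/(N·c). The thin-lens limits are Dn = s·h/(h + (s−f)) and Df = s·h/(h − (s−f)), so DoF = Df − Dn = 2·s·(s−f)·h / (h² − (s−f)²).
That is a quadratic in h: DoF·h² − 2·s·(s−f)·h − DoF·(s−f)² = 0 ⇒ h = (s−f)·(s + √(s² + DoF²)) / DoF = 23100 × (23300 + √(23300² + 9990²)) / 9990 = 23100 × (23300 + 25351.3) / 9990 ≈ 112497 mm.
Then N = f²/(c·h) = 200² / (0.079 × 112497) = 40000 / 8887.3 ≈ 4.50.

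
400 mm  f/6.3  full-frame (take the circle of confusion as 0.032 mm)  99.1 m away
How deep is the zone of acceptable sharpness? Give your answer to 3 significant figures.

Hyperfocal distance H = f²/(N·c) + f = 400²/(6.3 × 0.032) + 400 = 160000/0.2016 + 400 ≈ 794050.8 mm ≈ 794.1 m.
Near limit Dn = s·(H − f)/(H + s − 2f) = 99100 × (794050.8 − 400) / (794050.8 + 99100 − 2 × 400) = 99100 × 793650.8 / 892350.8 ≈ 88139 mm.
Far limit Df = s·(H − f)/(H − s) = 99100 × (794050.8 − 400) / (794050.8 − 99100) = 99100 × 793650.8 / 694950.8 ≈ 113175 mm.
Depth of field = Df − Dn = 113175 − 88139 ≈ 25036 mm ≈ 25.0 m.

25.0 m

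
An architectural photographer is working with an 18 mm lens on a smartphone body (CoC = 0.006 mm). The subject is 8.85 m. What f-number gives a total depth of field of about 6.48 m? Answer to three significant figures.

f/2.00

Write h = H − f = f²/(N·c). The thin-lens limits are Dn = s·h/(h + (s−f)) and Df = s·h/(h − (s−f)), so DoF = Df − Dn = 2·s·(s−f)·h / (h² − (s−f)²).
That is a quadratic in h: DoF·h² − 2·s·(s−f)·h − DoF·(s−f)² = 0 ⇒ h = (s−f)·(s + √(s² + DoF²)) / DoF = 8832 × (8850 + √(8850² + 6480²)) / 6480 = 8832 × (8850 + 10968.7) / 6480 ≈ 27012 mm.
Then N = f²/(c·h) = 18² / (0.006 × 27012) = 324 / 162.07 ≈ 2.00.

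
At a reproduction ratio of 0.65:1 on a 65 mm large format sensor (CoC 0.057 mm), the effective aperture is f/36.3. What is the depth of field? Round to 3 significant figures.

At magnification m, DoF ≈ 2·N_eff·c/m² = 2 × 36.3 × 0.057 / 0.65² = 4.138 / 0.4225 ≈ 9.79 mm.

9.79 mm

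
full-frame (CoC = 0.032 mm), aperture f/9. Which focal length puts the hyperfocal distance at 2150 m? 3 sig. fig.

From H = f²/(N·c) + f, with f ≪ H: f ≈ √(H·N·c) = √(2150000 × 9 × 0.032) = √619200 ≈ 786.9 mm.
The +f correction barely moves this — solving exactly, f² + N·c·f − N·c·H = 0 ⇒ f = (−N·c + √((N·c)² + 4·N·c·H))/2 = (−0.288 + √2476800)/2 ≈ 786.75 mm, so f ≈ 787 mm.

787 mm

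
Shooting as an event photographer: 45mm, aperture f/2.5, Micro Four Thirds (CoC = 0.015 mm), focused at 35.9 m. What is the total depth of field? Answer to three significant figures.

85.3 m

Hyperfocal distance H = f²/(N·c) + f = 45²/(2.5 × 0.015) + 45 = 2025/0.0375 + 45 ≈ 54045.0 mm ≈ 54.05 m.
Near limit Dn = s·(H − f)/(H + s − 2f) = 35900 × (54045.0 − 45) / (54045.0 + 35900 − 2 × 45) = 35900 × 54000.0 / 89855.0 ≈ 21575 mm.
Far limit Df = s·(H − f)/(H − s) = 35900 × (54045.0 − 45) / (54045.0 − 35900) = 35900 × 54000.0 / 18145.0 ≈ 106839 mm.
Depth of field = Df − Dn = 106839 − 21575 ≈ 85264 mm ≈ 85.3 m.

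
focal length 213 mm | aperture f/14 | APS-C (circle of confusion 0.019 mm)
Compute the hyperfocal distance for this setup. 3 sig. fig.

Hyperfocal distance H = f²/(N·c) + f = 213²/(14 × 0.019) + 213 = 45369/0.266 + 213 ≈ 170773.2 mm ≈ 171 m.

171 m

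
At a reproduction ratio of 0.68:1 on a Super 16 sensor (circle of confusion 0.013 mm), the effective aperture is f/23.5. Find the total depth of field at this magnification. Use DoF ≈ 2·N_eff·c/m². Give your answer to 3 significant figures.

1.32 mm

At magnification m, DoF ≈ 2·N_eff·c/m² = 2 × 23.5 × 0.013 / 0.68² = 0.611 / 0.4624 ≈ 1.32 mm.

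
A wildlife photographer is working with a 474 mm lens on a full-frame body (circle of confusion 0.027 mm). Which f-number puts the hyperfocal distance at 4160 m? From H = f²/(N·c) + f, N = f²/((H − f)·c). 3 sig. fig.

Rearrange H = f²/(N·c) + f for N: N = f² / ((H − f)·c).
N = 474² / ((4160000 − 474) × 0.027) = 224676 / 112307 ≈ 2.00.

f/2.00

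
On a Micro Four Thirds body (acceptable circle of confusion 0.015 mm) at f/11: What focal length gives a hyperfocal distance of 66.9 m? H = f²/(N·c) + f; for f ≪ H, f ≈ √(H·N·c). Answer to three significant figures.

From H = f²/(N·c) + f, with f ≪ H: f ≈ √(H·N·c) = √(66900 × 11 × 0.015) = √11038 ≈ 105.1 mm.
The +f correction barely moves this — solving exactly, f² + N·c·f − N·c·H = 0 ⇒ f = (−N·c + √((N·c)² + 4·N·c·H))/2 = (−0.165 + √44154)/2 ≈ 104.98 mm, so f ≈ 105 mm.

105 mm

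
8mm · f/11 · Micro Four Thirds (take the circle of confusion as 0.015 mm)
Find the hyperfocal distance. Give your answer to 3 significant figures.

Hyperfocal distance H = f²/(N·c) + f = 8²/(11 × 0.015) + 8 = 64/0.165 + 8 ≈ 395.9 mm ≈ 0.396 m.

396 mm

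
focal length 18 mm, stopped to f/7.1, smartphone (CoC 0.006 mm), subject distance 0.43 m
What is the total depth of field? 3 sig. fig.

46.7 mm

Hyperfocal distance H = f²/(N·c) + f = 18²/(7.1 × 0.006) + 18 = 324/0.0426 + 18 ≈ 7623.6 mm ≈ 7.624 m.
Near limit Dn = s·(H − f)/(H + s − 2f) = 430 × (7623.6 − 18) / (7623.6 + 430 − 2 × 18) = 430 × 7605.6 / 8017.6 ≈ 407.904 mm.
Far limit Df = s·(H − f)/(H − s) = 430 × (7623.6 − 18) / (7623.6 − 430) = 430 × 7605.6 / 7193.6 ≈ 454.627 mm.
Depth of field = Df − Dn = 454.627 − 407.904 ≈ 46.723 mm.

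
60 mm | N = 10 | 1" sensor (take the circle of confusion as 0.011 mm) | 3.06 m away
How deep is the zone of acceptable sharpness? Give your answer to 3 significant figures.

0.566 m

Hyperfocal distance H = f²/(N·c) + f = 60²/(10 × 0.011) + 60 = 3600/0.11 + 60 ≈ 32787.3 mm ≈ 32.79 m.
Near limit Dn = s·(H − f)/(H + s − 2f) = 3060 × (32787.3 − 60) / (32787.3 + 3060 − 2 × 60) = 3060 × 32727.3 / 35727.3 ≈ 2803.05 mm.
Far limit Df = s·(H − f)/(H − s) = 3060 × (32787.3 − 60) / (32787.3 − 3060) = 3060 × 32727.3 / 29727.3 ≈ 3368.81 mm.
Depth of field = Df − Dn = 3368.81 − 2803.05 ≈ 565.76 mm ≈ 0.566 m.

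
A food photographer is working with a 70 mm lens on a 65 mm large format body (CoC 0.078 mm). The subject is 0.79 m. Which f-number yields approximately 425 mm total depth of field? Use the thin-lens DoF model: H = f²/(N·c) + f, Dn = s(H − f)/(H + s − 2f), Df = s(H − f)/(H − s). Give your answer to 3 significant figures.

Write h = H − f = f²/(N·c). The thin-lens limits are Dn = s·h/(h + (s−f)) and Df = s·h/(h − (s−f)), so DoF = Df − Dn = 2·s·(s−f)·h / (h² − (s−f)²).
That is a quadratic in h: DoF·h² − 2·s·(s−f)·h − DoF·(s−f)² = 0 ⇒ h = (s−f)·(s + √(s² + DoF²)) / DoF = 720 × (790 + √(790² + 425²)) / 425 = 720 × (790 + 897.065) / 425 ≈ 2858.1 mm.
Then N = f²/(c·h) = 70² / (0.078 × 2858.1) = 4900 / 222.93 ≈ 22.

f/22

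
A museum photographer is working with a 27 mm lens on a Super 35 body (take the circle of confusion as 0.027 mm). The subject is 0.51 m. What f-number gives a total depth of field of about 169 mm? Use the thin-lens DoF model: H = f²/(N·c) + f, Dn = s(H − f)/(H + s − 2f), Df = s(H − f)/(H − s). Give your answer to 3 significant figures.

Write h = H − f = f²/(N·c). The thin-lens limits are Dn = s·h/(h + (s−f)) and Df = s·h/(h − (s−f)), so DoF = Df − Dn = 2·s·(s−f)·h / (h² − (s−f)²).
That is a quadratic in h: DoF·h² − 2·s·(s−f)·h − DoF·(s−f)² = 0 ⇒ h = (s−f)·(s + √(s² + DoF²)) / DoF = 483 × (510 + √(510² + 169²)) / 169 = 483 × (510 + 537.272) / 169 ≈ 2993.1 mm.
Then N = f²/(c·h) = 27² / (0.027 × 2993.1) = 729 / 80.813 ≈ 9.02.

f/9.02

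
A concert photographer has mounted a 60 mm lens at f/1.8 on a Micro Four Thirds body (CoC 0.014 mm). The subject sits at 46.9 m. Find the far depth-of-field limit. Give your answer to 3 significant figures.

69.8 m

Hyperfocal distance H = f²/(N·c) + f = 60²/(1.8 × 0.014) + 60 = 3600/0.0252 + 60 ≈ 142917.1 mm ≈ 142.9 m.
Far limit Df = s·(H − f)/(H − s) = 46900 × (142917.1 − 60) / (142917.1 − 46900) = 46900 × 142857.1 / 96017.1 ≈ 69779 mm ≈ 69.8 m.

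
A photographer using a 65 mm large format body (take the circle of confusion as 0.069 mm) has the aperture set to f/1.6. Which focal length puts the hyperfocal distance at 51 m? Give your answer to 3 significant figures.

From H = f²/(N·c) + f, with f ≪ H: f ≈ √(H·N·c) = √(51000 × 1.6 × 0.069) = √5630.4 ≈ 75.04 mm.
The +f correction barely moves this — solving exactly, f² + N·c·f − N·c·H = 0 ⇒ f = (−N·c + √((N·c)² + 4·N·c·H))/2 = (−0.1104 + √22522)/2 ≈ 74.981 mm, so f ≈ 75.0 mm.

75.0 mm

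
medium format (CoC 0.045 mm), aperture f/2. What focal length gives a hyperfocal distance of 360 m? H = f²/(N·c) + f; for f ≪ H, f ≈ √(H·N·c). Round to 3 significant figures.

From H = f²/(N·c) + f, with f ≪ H: f ≈ √(H·N·c) = √(360000 × 2 × 0.045) = √32400 ≈ 180.0 mm.
The +f correction barely moves this — solving exactly, f² + N·c·f − N·c·H = 0 ⇒ f = (−N·c + √((N·c)² + 4·N·c·H))/2 = (−0.09 + √129600)/2 ≈ 179.96 mm, so f ≈ 180 mm.

180 mm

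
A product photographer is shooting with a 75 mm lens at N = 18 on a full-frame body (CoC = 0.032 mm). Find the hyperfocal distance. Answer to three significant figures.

9.84 m

Hyperfocal distance H = f²/(N·c) + f = 75²/(18 × 0.032) + 75 = 5625/0.576 + 75 ≈ 9840.6 mm ≈ 9.84 m.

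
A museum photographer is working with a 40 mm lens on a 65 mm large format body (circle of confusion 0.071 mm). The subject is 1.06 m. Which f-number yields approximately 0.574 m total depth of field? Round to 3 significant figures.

Write h = H − f = f²/(N·c). The thin-lens limits are Dn = s·h/(h + (s−f)) and Df = s·h/(h − (s−f)), so DoF = Df − Dn = 2·s·(s−f)·h / (h² − (s−f)²).
That is a quadratic in h: DoF·h² − 2·s·(s−f)·h − DoF·(s−f)² = 0 ⇒ h = (s−f)·(s + √(s² + DoF²)) / DoF = 1020 × (1060 + √(1060² + 574²)) / 574 = 1020 × (1060 + 1205.44) / 574 ≈ 4025.7 mm.
Then N = f²/(c·h) = 40² / (0.071 × 4025.7) = 1600 / 285.82 ≈ 5.60.

f/5.60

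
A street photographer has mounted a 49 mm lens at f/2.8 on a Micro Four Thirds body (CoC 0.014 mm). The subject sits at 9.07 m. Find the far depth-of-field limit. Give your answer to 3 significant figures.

Hyperfocal distance H = f²/(N·c) + f = 49²/(2.8 × 0.014) + 49 = 2401/0.0392 + 49 ≈ 61299.0 mm ≈ 61.30 m.
Far limit Df = s·(H − f)/(H − s) = 9070 × (61299.0 − 49) / (61299.0 − 9070) = 9070 × 61250.0 / 52229.0 ≈ 10637 mm ≈ 10.6 m.

10.6 m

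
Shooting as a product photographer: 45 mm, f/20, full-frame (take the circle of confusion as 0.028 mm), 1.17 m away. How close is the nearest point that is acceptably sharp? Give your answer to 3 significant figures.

Hyperfocal distance H = f²/(N·c) + f = 45²/(20 × 0.028) + 45 = 2025/0.56 + 45 ≈ 3661.1 mm ≈ 3.661 m.
Near limit Dn = s·(H − f)/(H + s − 2f) = 1170 × (3661.1 − 45) / (3661.1 + 1170 − 2 × 45) = 1170 × 3616.1 / 4741.1 ≈ 892.37 mm ≈ 0.892 m.

0.892 m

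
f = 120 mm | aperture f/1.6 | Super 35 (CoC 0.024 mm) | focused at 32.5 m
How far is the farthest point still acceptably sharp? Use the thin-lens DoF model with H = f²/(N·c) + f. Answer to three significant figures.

35.6 m

Hyperfocal distance H = f²/(N·c) + f = 120²/(1.6 × 0.024) + 120 = 14400/0.0384 + 120 ≈ 375120.0 mm ≈ 375.1 m.
Far limit Df = s·(H − f)/(H − s) = 32500 × (375120.0 − 120) / (375120.0 − 32500) = 32500 × 375000.0 / 342620.0 ≈ 35571 mm ≈ 35.6 m.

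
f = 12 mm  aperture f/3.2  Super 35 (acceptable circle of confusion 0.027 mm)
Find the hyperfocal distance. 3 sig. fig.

Hyperfocal distance H = f²/(N·c) + f = 12²/(3.2 × 0.027) + 12 = 144/0.0864 + 12 ≈ 1678.7 mm ≈ 1.68 m.

1.68 m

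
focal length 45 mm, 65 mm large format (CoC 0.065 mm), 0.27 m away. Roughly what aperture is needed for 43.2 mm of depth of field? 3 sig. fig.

f/11

Write h = H − f = f²/(N·c). The thin-lens limits are Dn = s·h/(h + (s−f)) and Df = s·h/(h − (s−f)), so DoF = Df − Dn = 2·s·(s−f)·h / (h² − (s−f)²).
That is a quadratic in h: DoF·h² − 2·s·(s−f)·h − DoF·(s−f)² = 0 ⇒ h = (s−f)·(s + √(s² + DoF²)) / DoF = 225 × (270 + √(270² + 43.2²)) / 43.2 = 225 × (270 + 273.434) / 43.2 ≈ 2830.4 mm.
Then N = f²/(c·h) = 45² / (0.065 × 2830.4) = 2025 / 183.98 ≈ 11.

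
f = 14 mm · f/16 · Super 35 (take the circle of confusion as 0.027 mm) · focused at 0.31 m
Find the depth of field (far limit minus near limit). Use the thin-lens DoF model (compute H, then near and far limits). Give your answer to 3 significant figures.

Hyperfocal distance H = f²/(N·c) + f = 14²/(16 × 0.027) + 14 = 196/0.432 + 14 ≈ 467.7 mm ≈ 0.468 m.
Near limit Dn = s·(H − f)/(H + s − 2f) = 310 × (467.7 − 14) / (467.7 + 310 − 2 × 14) = 310 × 453.7 / 749.7 ≈ 187.60 mm.
Far limit Df = s·(H − f)/(H − s) = 310 × (467.7 − 14) / (467.7 − 310) = 310 × 453.7 / 157.7 ≈ 891.85 mm.
Depth of field = Df − Dn = 891.85 − 187.60 ≈ 704.25 mm ≈ 0.704 m.

0.704 m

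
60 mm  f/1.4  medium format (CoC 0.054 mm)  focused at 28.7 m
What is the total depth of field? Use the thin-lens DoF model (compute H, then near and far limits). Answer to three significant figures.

Hyperfocal distance H = f²/(N·c) + f = 60²/(1.4 × 0.054) + 60 = 3600/0.0756 + 60 ≈ 47679.0 mm ≈ 47.68 m.
Near limit Dn = s·(H − f)/(H + s − 2f) = 28700 × (47679.0 − 60) / (47679.0 + 28700 − 2 × 60) = 28700 × 47619.0 / 76259.0 ≈ 17921 mm.
Far limit Df = s·(H − f)/(H − s) = 28700 × (47679.0 − 60) / (47679.0 − 28700) = 28700 × 47619.0 / 18979.0 ≈ 72009 mm.
Depth of field = Df − Dn = 72009 − 17921 ≈ 54088 mm ≈ 54.1 m.

54.1 m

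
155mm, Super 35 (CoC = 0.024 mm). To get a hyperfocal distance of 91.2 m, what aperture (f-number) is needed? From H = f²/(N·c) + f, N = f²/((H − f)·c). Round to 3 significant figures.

Rearrange H = f²/(N·c) + f for N: N = f² / ((H − f)·c).
N = 155² / ((91200 − 155) × 0.024) = 24025 / 2185 ≈ 11.

f/11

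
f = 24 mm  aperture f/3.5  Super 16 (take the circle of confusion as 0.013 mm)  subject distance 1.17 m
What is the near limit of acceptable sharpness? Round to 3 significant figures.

Hyperfocal distance H = f²/(N·c) + f = 24²/(3.5 × 0.013) + 24 = 576/0.0455 + 24 ≈ 12683.3 mm ≈ 12.68 m.
Near limit Dn = s·(H − f)/(H + s − 2f) = 1170 × (12683.3 − 24) / (12683.3 + 1170 − 2 × 24) = 1170 × 12659.3 / 13805.3 ≈ 1072.9 mm ≈ 1.07 m.

1.07 m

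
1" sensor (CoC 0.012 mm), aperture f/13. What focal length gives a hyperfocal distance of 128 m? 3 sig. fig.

From H = f²/(N·c) + f, with f ≪ H: f ≈ √(H·N·c) = √(128000 × 13 × 0.012) = √19968 ≈ 141.3 mm.
The +f correction barely moves this — solving exactly, f² + N·c·f − N·c·H = 0 ⇒ f = (−N·c + √((N·c)² + 4·N·c·H))/2 = (−0.156 + √79872)/2 ≈ 141.23 mm, so f ≈ 141 mm.

141 mm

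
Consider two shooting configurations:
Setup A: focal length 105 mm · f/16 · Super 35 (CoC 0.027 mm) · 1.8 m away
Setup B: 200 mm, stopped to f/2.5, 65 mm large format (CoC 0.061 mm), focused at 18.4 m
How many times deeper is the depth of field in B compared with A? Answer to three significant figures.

10.7

Setup A: H = 105²/(16×0.027) + 105 ≈ 25625.8 mm; DoF = Df − Dn = 1928.05 − 1687.90 ≈ 240.15 mm.
Setup B: H = 200²/(2.5×0.061) + 200 ≈ 262495.1 mm; DoF = Df − Dn = 19771.9 − 17206.1 ≈ 2565.8 mm.
Ratio = 2565.8 / 240.15 ≈ 10.7.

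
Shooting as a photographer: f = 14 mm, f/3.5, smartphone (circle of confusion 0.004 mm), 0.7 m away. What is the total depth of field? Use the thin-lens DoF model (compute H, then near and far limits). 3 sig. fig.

Hyperfocal distance H = f²/(N·c) + f = 14²/(3.5 × 0.004) + 14 = 196/0.014 + 14 ≈ 14014.0 mm ≈ 14.01 m.
Near limit Dn = s·(H − f)/(H + s − 2f) = 700 × (14014.0 − 14) / (14014.0 + 700 − 2 × 14) = 700 × 14000.0 / 14686.0 ≈ 667.302 mm.
Far limit Df = s·(H − f)/(H − s) = 700 × (14014.0 − 14) / (14014.0 − 700) = 700 × 14000.0 / 13314.0 ≈ 736.067 mm.
Depth of field = Df − Dn = 736.067 − 667.302 ≈ 68.765 mm.

68.8 mm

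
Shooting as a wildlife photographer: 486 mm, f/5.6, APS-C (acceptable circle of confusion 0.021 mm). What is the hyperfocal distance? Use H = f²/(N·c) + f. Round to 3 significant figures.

2010 m

Hyperfocal distance H = f²/(N·c) + f = 486²/(5.6 × 0.021) + 486 = 236196/0.1176 + 486 ≈ 2008955.4 mm ≈ 2010 m.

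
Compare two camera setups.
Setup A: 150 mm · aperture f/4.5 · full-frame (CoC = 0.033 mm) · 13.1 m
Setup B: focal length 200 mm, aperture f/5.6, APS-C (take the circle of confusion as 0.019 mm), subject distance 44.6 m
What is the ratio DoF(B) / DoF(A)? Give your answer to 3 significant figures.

Setup A: H = 150²/(4.5×0.033) + 150 ≈ 151665.2 mm; DoF = Df − Dn = 14324.3 − 12068.5 ≈ 2255.8 mm.
Setup B: H = 200²/(5.6×0.019) + 200 ≈ 376139.8 mm; DoF = Df − Dn = 50573 − 39889 ≈ 10684 mm.
Ratio = 10684 / 2255.8 ≈ 4.74.

4.74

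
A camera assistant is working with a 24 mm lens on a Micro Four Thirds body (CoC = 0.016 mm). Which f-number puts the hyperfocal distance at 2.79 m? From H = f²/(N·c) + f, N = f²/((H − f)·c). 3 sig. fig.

f/13

Rearrange H = f²/(N·c) + f for N: N = f² / ((H − f)·c).
N = 24² / ((2790 − 24) × 0.016) = 576 / 44.26 ≈ 13.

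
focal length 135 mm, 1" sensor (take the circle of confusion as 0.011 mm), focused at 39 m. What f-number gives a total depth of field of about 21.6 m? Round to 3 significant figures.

f/11

Write h = H − f = f²/(N·c). The thin-lens limits are Dn = s·h/(h + (s−f)) and Df = s·h/(h − (s−f)), so DoF = Df − Dn = 2·s·(s−f)·h / (h² − (s−f)²).
That is a quadratic in h: DoF·h² − 2·s·(s−f)·h − DoF·(s−f)² = 0 ⇒ h = (s−f)·(s + √(s² + DoF²)) / DoF = 38865 × (39000 + √(39000² + 21600²)) / 21600 = 38865 × (39000 + 44582.1) / 21600 ≈ 150390 mm.
Then N = f²/(c·h) = 135² / (0.011 × 150390) = 18225 / 1654.3 ≈ 11.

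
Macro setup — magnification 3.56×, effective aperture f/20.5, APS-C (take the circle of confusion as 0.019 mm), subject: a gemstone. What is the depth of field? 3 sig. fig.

At magnification m, DoF ≈ 2·N_eff·c/m² = 2 × 20.5 × 0.019 / 3.56² = 0.779 / 12.67 ≈ 0.0615 mm.

0.0615 mm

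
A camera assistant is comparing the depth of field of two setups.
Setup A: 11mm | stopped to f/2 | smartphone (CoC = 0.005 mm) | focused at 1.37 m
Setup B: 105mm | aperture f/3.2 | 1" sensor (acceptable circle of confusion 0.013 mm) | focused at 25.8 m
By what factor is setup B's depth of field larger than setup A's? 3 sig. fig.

16.2

Setup A: H = 11²/(2×0.005) + 11 ≈ 12111.0 mm; DoF = Df − Dn = 1543.34 − 1231.67 ≈ 311.67 mm.
Setup B: H = 105²/(3.2×0.013) + 105 ≈ 265129.0 mm; DoF = Df − Dn = 28570.0 − 23519.7 ≈ 5050.3 mm.
Ratio = 5050.3 / 311.67 ≈ 16.2.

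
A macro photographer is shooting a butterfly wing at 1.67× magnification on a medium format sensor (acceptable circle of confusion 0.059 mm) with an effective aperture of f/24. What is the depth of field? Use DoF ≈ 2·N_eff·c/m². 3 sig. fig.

At magnification m, DoF ≈ 2·N_eff·c/m² = 2 × 24 × 0.059 / 1.67² = 2.832 / 2.789 ≈ 1.02 mm.

1.02 mm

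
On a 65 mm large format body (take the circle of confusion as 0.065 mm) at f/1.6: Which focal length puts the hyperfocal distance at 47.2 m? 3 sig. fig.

70.0 mm

From H = f²/(N·c) + f, with f ≪ H: f ≈ √(H·N·c) = √(47200 × 1.6 × 0.065) = √4908.8 ≈ 70.06 mm.
Exact: f² + N·c·f − N·c·H = 0 ⇒ f = (−N·c + √((N·c)² + 4·N·c·H))/2 = (−0.104 + √19635)/2 ≈ 70.011 mm ≈ 70.0 mm.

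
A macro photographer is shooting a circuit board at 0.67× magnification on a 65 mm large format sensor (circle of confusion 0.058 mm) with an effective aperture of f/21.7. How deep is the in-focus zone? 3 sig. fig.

5.61 mm

At magnification m, DoF ≈ 2·N_eff·c/m² = 2 × 21.7 × 0.058 / 0.67² = 2.517 / 0.4489 ≈ 5.61 mm.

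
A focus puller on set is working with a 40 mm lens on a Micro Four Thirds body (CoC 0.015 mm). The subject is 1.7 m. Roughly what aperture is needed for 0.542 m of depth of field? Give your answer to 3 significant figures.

f/10

Write h = H − f = f²/(N·c). The thin-lens limits are Dn = s·h/(h + (s−f)) and Df = s·h/(h − (s−f)), so DoF = Df − Dn = 2·s·(s−f)·h / (h² − (s−f)²).
That is a quadratic in h: DoF·h² − 2·s·(s−f)·h − DoF·(s−f)² = 0 ⇒ h = (s−f)·(s + √(s² + DoF²)) / DoF = 1660 × (1700 + √(1700² + 542²)) / 542 = 1660 × (1700 + 1784.31) / 542 ≈ 10672 mm.
Then N = f²/(c·h) = 40² / (0.015 × 10672) = 1600 / 160.07 ≈ 10.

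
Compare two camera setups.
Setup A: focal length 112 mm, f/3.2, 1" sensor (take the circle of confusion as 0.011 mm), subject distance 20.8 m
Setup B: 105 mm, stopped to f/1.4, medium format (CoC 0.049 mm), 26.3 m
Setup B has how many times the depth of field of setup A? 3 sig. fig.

Setup A: H = 112²/(3.2×0.011) + 112 ≈ 356475.6 mm; DoF = Df − Dn = 22081.9 − 19658.7 ≈ 2423.2 mm.
Setup B: H = 105²/(1.4×0.049) + 105 ≈ 160819.3 mm; DoF = Df − Dn = 31421.4 − 22614.1 ≈ 8807.3 mm.
Ratio = 8807.3 / 2423.2 ≈ 3.63.

3.63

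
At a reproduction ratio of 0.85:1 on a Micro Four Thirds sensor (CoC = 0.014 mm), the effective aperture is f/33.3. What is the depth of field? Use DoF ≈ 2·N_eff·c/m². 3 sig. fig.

1.29 mm

At magnification m, DoF ≈ 2·N_eff·c/m² = 2 × 33.3 × 0.014 / 0.85² = 0.9324 / 0.7225 ≈ 1.29 mm.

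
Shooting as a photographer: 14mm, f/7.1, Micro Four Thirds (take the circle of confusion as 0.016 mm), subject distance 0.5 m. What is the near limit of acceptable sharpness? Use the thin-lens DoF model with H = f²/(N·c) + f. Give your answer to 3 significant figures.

Hyperfocal distance H = f²/(N·c) + f = 14²/(7.1 × 0.016) + 14 = 196/0.1136 + 14 ≈ 1739.4 mm ≈ 1.739 m.
Near limit Dn = s·(H − f)/(H + s − 2f) = 500 × (1739.4 − 14) / (1739.4 + 500 − 2 × 14) = 500 × 1725.4 / 2211.4 ≈ 390.11 mm.

390 mm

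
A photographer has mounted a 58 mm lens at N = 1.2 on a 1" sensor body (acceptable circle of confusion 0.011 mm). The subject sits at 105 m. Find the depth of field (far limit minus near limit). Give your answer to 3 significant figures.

Hyperfocal distance H = f²/(N·c) + f = 58²/(1.2 × 0.011) + 58 = 3364/0.0132 + 58 ≈ 254906.5 mm ≈ 254.9 m.
Near limit Dn = s·(H − f)/(H + s − 2f) = 105000 × (254906.5 − 58) / (254906.5 + 105000 − 2 × 58) = 105000 × 254848.5 / 359790.5 ≈ 74374 mm.
Far limit Df = s·(H − f)/(H − s) = 105000 × (254906.5 − 58) / (254906.5 − 105000) = 105000 × 254848.5 / 149906.5 ≈ 178505 mm.
Depth of field = Df − Dn = 178505 − 74374 ≈ 104131 mm ≈ 104 m.

104 m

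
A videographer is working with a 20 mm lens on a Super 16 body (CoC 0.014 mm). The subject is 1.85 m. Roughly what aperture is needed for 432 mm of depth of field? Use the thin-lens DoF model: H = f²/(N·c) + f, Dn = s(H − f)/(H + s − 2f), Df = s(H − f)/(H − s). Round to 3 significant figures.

Write h = H − f = f²/(N·c). The thin-lens limits are Dn = s·h/(h + (s−f)) and Df = s·h/(h − (s−f)), so DoF = Df − Dn = 2·s·(s−f)·h / (h² − (s−f)²).
That is a quadratic in h: DoF·h² − 2·s·(s−f)·h − DoF·(s−f)² = 0 ⇒ h = (s−f)·(s + √(s² + DoF²)) / DoF = 1830 × (1850 + √(1850² + 432²)) / 432 = 1830 × (1850 + 1899.77) / 432 ≈ 15884 mm.
Then N = f²/(c·h) = 20² / (0.014 × 15884) = 400 / 222.38 ≈ 1.80.

f/1.80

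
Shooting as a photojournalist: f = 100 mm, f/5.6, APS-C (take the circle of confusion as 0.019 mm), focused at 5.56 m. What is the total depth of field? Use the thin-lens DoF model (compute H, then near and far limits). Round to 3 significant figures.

0.648 m

Hyperfocal distance H = f²/(N·c) + f = 100²/(5.6 × 0.019) + 100 = 10000/0.1064 + 100 ≈ 94085.0 mm ≈ 94.08 m.
Near limit Dn = s·(H − f)/(H + s − 2f) = 5560 × (94085.0 − 100) / (94085.0 + 5560 − 2 × 100) = 5560 × 93985.0 / 99445.0 ≈ 5254.73 mm.
Far limit Df = s·(H − f)/(H − s) = 5560 × (94085.0 − 100) / (94085.0 − 5560) = 5560 × 93985.0 / 88525.0 ≈ 5902.93 mm.
Depth of field = Df − Dn = 5902.93 − 5254.73 ≈ 648.20 mm ≈ 0.648 m.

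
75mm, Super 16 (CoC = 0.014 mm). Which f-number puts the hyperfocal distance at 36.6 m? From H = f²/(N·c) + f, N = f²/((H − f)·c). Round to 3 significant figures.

f/11

Rearrange H = f²/(N·c) + f for N: N = f² / ((H − f)·c).
N = 75² / ((36600 − 75) × 0.014) = 5625 / 511.4 ≈ 11.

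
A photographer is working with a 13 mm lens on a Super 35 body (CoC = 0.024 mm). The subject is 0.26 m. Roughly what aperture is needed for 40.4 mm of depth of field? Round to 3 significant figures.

Write h = H − f = f²/(N·c). The thin-lens limits are Dn = s·h/(h + (s−f)) and Df = s·h/(h − (s−f)), so DoF = Df − Dn = 2·s·(s−f)·h / (h² − (s−f)²).
That is a quadratic in h: DoF·h² − 2·s·(s−f)·h − DoF·(s−f)² = 0 ⇒ h = (s−f)·(s + √(s² + DoF²)) / DoF = 247 × (260 + √(260² + 40.4²)) / 40.4 = 247 × (260 + 263.120) / 40.4 ≈ 3198.3 mm.
Then N = f²/(c·h) = 13² / (0.024 × 3198.3) = 169 / 76.759 ≈ 2.20.

f/2.20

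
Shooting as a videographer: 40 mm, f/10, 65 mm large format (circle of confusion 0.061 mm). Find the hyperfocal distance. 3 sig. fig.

2.66 m

Hyperfocal distance H = f²/(N·c) + f = 40²/(10 × 0.061) + 40 = 1600/0.61 + 40 ≈ 2663.0 mm ≈ 2.66 m.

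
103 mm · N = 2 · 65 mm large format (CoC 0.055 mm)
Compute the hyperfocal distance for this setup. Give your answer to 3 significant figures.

96.5 m

Hyperfocal distance H = f²/(N·c) + f = 103²/(2 × 0.055) + 103 = 10609/0.11 + 103 ≈ 96548.5 mm ≈ 96.5 m.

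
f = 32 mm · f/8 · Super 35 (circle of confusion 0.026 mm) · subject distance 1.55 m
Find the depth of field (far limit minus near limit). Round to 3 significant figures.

Hyperfocal distance H = f²/(N·c) + f = 32²/(8 × 0.026) + 32 = 1024/0.208 + 32 ≈ 4955.1 mm ≈ 4.955 m.
Near limit Dn = s·(H − f)/(H + s − 2f) = 1550 × (4955.1 − 32) / (4955.1 + 1550 − 2 × 32) = 1550 × 4923.1 / 6441.1 ≈ 1184.7 mm.
Far limit Df = s·(H − f)/(H − s) = 1550 × (4955.1 − 32) / (4955.1 − 1550) = 1550 × 4923.1 / 3405.1 ≈ 2241.0 mm.
Depth of field = Df − Dn = 2241.0 − 1184.7 ≈ 1056.3 mm ≈ 1.06 m.

1.06 m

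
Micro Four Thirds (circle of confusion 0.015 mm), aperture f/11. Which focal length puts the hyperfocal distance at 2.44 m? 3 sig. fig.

From H = f²/(N·c) + f, with f ≪ H: f ≈ √(H·N·c) = √(2440 × 11 × 0.015) = √402.60 ≈ 20.06 mm.
Exact: f² + N·c·f − N·c·H = 0 ⇒ f = (−N·c + √((N·c)² + 4·N·c·H))/2 = (−0.165 + √1610.4)/2 ≈ 19.983 mm ≈ 20.0 mm.

20.0 mm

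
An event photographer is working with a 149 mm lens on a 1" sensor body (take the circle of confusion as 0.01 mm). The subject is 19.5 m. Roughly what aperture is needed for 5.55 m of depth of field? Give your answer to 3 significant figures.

Write h = H − f = f²/(N·c). The thin-lens limits are Dn = s·h/(h + (s−f)) and Df = s·h/(h − (s−f)), so DoF = Df − Dn = 2·s·(s−f)·h / (h² − (s−f)²).
That is a quadratic in h: DoF·h² − 2·s·(s−f)·h − DoF·(s−f)² = 0 ⇒ h = (s−f)·(s + √(s² + DoF²)) / DoF = 19351 × (19500 + √(19500² + 5550²)) / 5550 = 19351 × (19500 + 20274.4) / 5550 ≈ 138680 mm.
Then N = f²/(c·h) = 149² / (0.01 × 138680) = 22201 / 1386.8 ≈ 16.

f/16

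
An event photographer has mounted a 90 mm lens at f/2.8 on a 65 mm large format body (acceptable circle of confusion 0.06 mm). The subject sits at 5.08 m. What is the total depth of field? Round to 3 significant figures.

1.06 m

Hyperfocal distance H = f²/(N·c) + f = 90²/(2.8 × 0.06) + 90 = 8100/0.168 + 90 ≈ 48304.3 mm ≈ 48.30 m.
Near limit Dn = s·(H − f)/(H + s − 2f) = 5080 × (48304.3 − 90) / (48304.3 + 5080 − 2 × 90) = 5080 × 48214.3 / 53204.3 ≈ 4603.5 mm.
Far limit Df = s·(H − f)/(H − s) = 5080 × (48304.3 − 90) / (48304.3 − 5080) = 5080 × 48214.3 / 43224.3 ≈ 5666.5 mm.
Depth of field = Df − Dn = 5666.5 − 4603.5 ≈ 1063.0 mm ≈ 1.06 m.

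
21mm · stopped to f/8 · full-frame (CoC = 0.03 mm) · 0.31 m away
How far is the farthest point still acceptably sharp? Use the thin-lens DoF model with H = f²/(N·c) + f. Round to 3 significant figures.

368 mm

Hyperfocal distance H = f²/(N·c) + f = 21²/(8 × 0.03) + 21 = 441/0.24 + 21 ≈ 1858.5 mm ≈ 1.859 m.
Far limit Df = s·(H − f)/(H − s) = 310 × (1858.5 − 21) / (1858.5 − 310) = 310 × 1837.5 / 1548.5 ≈ 367.86 mm.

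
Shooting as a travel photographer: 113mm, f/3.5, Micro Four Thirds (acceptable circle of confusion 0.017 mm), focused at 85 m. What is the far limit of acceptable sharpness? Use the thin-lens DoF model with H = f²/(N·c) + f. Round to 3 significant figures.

141 m

Hyperfocal distance H = f²/(N·c) + f = 113²/(3.5 × 0.017) + 113 = 12769/0.0595 + 113 ≈ 214718.0 mm ≈ 214.7 m.
Far limit Df = s·(H − f)/(H − s) = 85000 × (214718.0 − 113) / (214718.0 − 85000) = 85000 × 214605.0 / 129718.0 ≈ 140624 mm ≈ 141 m.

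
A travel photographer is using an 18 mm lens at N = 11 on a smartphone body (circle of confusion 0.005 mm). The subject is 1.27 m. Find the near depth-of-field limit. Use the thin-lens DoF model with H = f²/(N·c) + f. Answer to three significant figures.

Hyperfocal distance H = f²/(N·c) + f = 18²/(11 × 0.005) + 18 = 324/0.055 + 18 ≈ 5908.9 mm ≈ 5.909 m.
Near limit Dn = s·(H − f)/(H + s − 2f) = 1270 × (5908.9 − 18) / (5908.9 + 1270 − 2 × 18) = 1270 × 5890.9 / 7142.9 ≈ 1047.4 mm ≈ 1.05 m.

1.05 m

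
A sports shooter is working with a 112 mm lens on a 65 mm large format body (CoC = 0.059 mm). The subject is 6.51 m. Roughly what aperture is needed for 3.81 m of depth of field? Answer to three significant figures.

Write h = H − f = f²/(N·c). The thin-lens limits are Dn = s·h/(h + (s−f)) and Df = s·h/(h − (s−f)), so DoF = Df − Dn = 2·s·(s−f)·h / (h² − (s−f)²).
That is a quadratic in h: DoF·h² − 2·s·(s−f)·h − DoF·(s−f)² = 0 ⇒ h = (s−f)·(s + √(s² + DoF²)) / DoF = 6398 × (6510 + √(6510² + 3810²)) / 3810 = 6398 × (6510 + 7542.96) / 3810 ≈ 23599 mm.
Then N = f²/(c·h) = 112² / (0.059 × 23599) = 12544 / 1392.3 ≈ 9.01.

f/9.01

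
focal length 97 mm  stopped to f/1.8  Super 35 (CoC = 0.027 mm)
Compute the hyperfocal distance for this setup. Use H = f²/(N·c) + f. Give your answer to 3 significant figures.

Hyperfocal distance H = f²/(N·c) + f = 97²/(1.8 × 0.027) + 97 = 9409/0.0486 + 97 ≈ 193697.8 mm ≈ 194 m.

194 m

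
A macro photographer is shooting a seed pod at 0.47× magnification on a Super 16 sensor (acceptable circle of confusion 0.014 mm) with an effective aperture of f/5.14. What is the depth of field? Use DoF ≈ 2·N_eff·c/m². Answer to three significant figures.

At magnification m, DoF ≈ 2·N_eff·c/m² = 2 × 5.14 × 0.014 / 0.47² = 0.1439 / 0.2209 ≈ 0.652 mm.

0.652 mm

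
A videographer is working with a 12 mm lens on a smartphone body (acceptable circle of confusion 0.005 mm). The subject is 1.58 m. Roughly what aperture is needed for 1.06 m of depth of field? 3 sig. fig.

f/5.59

Write h = H − f = f²/(N·c). The thin-lens limits are Dn = s·h/(h + (s−f)) and Df = s·h/(h − (s−f)), so DoF = Df − Dn = 2·s·(s−f)·h / (h² − (s−f)²).
That is a quadratic in h: DoF·h² − 2·s·(s−f)·h − DoF·(s−f)² = 0 ⇒ h = (s−f)·(s + √(s² + DoF²)) / DoF = 1568 × (1580 + √(1580² + 1060²)) / 1060 = 1568 × (1580 + 1902.63) / 1060 ≈ 5151.7 mm.
Then N = f²/(c·h) = 12² / (0.005 × 5151.7) = 144 / 25.758 ≈ 5.59.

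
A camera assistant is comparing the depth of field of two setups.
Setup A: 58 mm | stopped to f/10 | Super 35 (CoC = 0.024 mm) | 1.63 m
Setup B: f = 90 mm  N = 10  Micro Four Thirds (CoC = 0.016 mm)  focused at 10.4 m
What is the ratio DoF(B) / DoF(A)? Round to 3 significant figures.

11.9

Setup A: H = 58²/(10×0.024) + 58 ≈ 14074.7 mm; DoF = Df − Dn = 1835.90 − 1465.63 ≈ 370.27 mm.
Setup B: H = 90²/(10×0.016) + 90 ≈ 50715.0 mm; DoF = Df − Dn = 13059.7 − 8640.4 ≈ 4419.3 mm.
Ratio = 4419.3 / 370.27 ≈ 11.9.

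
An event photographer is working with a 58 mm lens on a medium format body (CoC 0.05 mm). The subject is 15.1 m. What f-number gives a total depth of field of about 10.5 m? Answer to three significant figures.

f/1.40

Write h = H − f = f²/(N·c). The thin-lens limits are Dn = s·h/(h + (s−f)) and Df = s·h/(h − (s−f)), so DoF = Df − Dn = 2·s·(s−f)·h / (h² − (s−f)²).
That is a quadratic in h: DoF·h² − 2·s·(s−f)·h − DoF·(s−f)² = 0 ⇒ h = (s−f)·(s + √(s² + DoF²)) / DoF = 15042 × (15100 + √(15100² + 10500²)) / 10500 = 15042 × (15100 + 18391.8) / 10500 ≈ 47979 mm.
Then N = f²/(c·h) = 58² / (0.05 × 47979) = 3364 / 2399.0 ≈ 1.40.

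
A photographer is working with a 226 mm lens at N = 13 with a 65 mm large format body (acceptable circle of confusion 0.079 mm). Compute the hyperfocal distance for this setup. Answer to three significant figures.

50.0 m

Hyperfocal distance H = f²/(N·c) + f = 226²/(13 × 0.079) + 226 = 51076/1.027 + 226 ≈ 49959.2 mm ≈ 50.0 m.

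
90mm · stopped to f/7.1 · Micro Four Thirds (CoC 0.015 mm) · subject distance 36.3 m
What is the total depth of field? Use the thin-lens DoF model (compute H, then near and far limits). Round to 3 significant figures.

Hyperfocal distance H = f²/(N·c) + f = 90²/(7.1 × 0.015) + 90 = 8100/0.1065 + 90 ≈ 76146.3 mm ≈ 76.15 m.
Near limit Dn = s·(H − f)/(H + s − 2f) = 36300 × (76146.3 − 90) / (76146.3 + 36300 − 2 × 90) = 36300 × 76056.3 / 112266.3 ≈ 24592 mm.
Far limit Df = s·(H − f)/(H − s) = 36300 × (76146.3 − 90) / (76146.3 − 36300) = 36300 × 76056.3 / 39846.3 ≈ 69287 mm.
Depth of field = Df − Dn = 69287 − 24592 ≈ 44695 mm ≈ 44.7 m.

44.7 m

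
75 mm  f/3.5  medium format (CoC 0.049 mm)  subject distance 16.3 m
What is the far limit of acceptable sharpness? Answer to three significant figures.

Hyperfocal distance H = f²/(N·c) + f = 75²/(3.5 × 0.049) + 75 = 5625/0.1715 + 75 ≈ 32873.8 mm ≈ 32.87 m.
Far limit Df = s·(H − f)/(H − s) = 16300 × (32873.8 − 75) / (32873.8 − 16300) = 16300 × 32798.8 / 16573.8 ≈ 32257 mm ≈ 32.3 m.

32.3 m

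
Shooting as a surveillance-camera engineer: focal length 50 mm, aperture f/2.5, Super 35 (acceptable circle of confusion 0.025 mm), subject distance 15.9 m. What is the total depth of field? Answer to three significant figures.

Hyperfocal distance H = f²/(N·c) + f = 50²/(2.5 × 0.025) + 50 = 2500/0.0625 + 50 ≈ 40050.0 mm ≈ 40.05 m.
Near limit Dn = s·(H − f)/(H + s − 2f) = 15900 × (40050.0 − 50) / (40050.0 + 15900 − 2 × 50) = 15900 × 40000.0 / 55850.0 ≈ 11388 mm.
Far limit Df = s·(H − f)/(H − s) = 15900 × (40050.0 − 50) / (40050.0 − 15900) = 15900 × 40000.0 / 24150.0 ≈ 26335 mm.
Depth of field = Df − Dn = 26335 − 11388 ≈ 14947 mm ≈ 14.9 m.

14.9 m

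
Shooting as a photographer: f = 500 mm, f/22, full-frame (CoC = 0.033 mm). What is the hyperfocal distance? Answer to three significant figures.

345 m

Hyperfocal distance H = f²/(N·c) + f = 500²/(22 × 0.033) + 500 = 250000/0.726 + 500 ≈ 344852.6 mm ≈ 345 m.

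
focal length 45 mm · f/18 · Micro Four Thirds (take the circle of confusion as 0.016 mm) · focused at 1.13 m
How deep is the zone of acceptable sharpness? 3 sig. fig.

Hyperfocal distance H = f²/(N·c) + f = 45²/(18 × 0.016) + 45 = 2025/0.288 + 45 ≈ 7076.2 mm ≈ 7.076 m.
Near limit Dn = s·(H − f)/(H + s − 2f) = 1130 × (7076.2 − 45) / (7076.2 + 1130 − 2 × 45) = 1130 × 7031.2 / 8116.2 ≈ 978.94 mm.
Far limit Df = s·(H − f)/(H − s) = 1130 × (7076.2 − 45) / (7076.2 − 1130) = 1130 × 7031.2 / 5946.2 ≈ 1336.19 mm.
Depth of field = Df − Dn = 1336.19 − 978.94 ≈ 357.25 mm.

357 mm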